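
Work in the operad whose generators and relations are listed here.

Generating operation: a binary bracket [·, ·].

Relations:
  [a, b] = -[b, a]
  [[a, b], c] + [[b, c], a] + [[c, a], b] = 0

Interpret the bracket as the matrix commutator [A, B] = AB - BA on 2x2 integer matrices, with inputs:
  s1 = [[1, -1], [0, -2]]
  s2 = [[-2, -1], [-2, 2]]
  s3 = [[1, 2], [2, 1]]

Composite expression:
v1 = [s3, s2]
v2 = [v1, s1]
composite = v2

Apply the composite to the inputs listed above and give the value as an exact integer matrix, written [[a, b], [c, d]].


[[-8, -20], [-24, 8]]

[s3, s2] = [[-2, 8], [-8, 2]]
[[s3, s2], s1] = [[-8, -20], [-24, 8]]


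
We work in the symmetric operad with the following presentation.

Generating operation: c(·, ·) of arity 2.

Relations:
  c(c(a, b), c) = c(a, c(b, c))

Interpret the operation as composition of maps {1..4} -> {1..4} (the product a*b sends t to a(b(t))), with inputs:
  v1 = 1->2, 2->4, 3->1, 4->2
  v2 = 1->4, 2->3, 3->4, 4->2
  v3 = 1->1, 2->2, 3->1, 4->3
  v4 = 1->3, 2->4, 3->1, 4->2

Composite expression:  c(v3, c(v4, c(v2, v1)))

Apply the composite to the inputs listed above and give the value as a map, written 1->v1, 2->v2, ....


c(v2, v1) = 1->3, 2->2, 3->4, 4->3
c(v4, c(v2, v1)) = 1->1, 2->4, 3->2, 4->1
c(v3, c(v4, c(v2, v1))) = 1->1, 2->3, 3->2, 4->1

1->1, 2->3, 3->2, 4->1


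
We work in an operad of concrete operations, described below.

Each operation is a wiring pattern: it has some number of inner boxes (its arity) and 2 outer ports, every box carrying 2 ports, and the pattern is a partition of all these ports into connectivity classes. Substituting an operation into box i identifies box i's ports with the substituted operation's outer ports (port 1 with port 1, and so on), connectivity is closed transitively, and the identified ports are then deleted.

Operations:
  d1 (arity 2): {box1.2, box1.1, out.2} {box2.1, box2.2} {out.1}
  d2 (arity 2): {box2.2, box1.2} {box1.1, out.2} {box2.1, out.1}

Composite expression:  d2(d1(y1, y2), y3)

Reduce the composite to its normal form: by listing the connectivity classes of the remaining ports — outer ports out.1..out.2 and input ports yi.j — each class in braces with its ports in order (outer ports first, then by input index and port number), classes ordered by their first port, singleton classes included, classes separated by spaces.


{out.1, y3.1} {out.2} {y1.1, y1.2, y3.2} {y2.1, y2.2}

Substituting into d2 glues patterns; closure does the rest.
through d1, on inputs (y1, y2): {out.1} {out.2, y1.1, y1.2} {y2.1, y2.2} (out.j = stage outer ports)
through d2, on inputs (y1, y2, y3): {out.1, y3.1} {out.2} {y1.1, y1.2, y3.2} {y2.1, y2.2} (out.j = stage outer ports)


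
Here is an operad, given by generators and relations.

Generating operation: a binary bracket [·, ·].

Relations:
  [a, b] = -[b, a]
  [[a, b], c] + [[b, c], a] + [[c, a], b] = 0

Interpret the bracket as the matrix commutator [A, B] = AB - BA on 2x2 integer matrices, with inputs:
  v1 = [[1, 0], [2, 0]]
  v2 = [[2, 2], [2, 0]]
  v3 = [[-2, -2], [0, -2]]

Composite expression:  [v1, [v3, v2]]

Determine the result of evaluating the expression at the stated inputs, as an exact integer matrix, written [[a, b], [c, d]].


[v3, v2] = [[-4, 4], [0, 4]]
[v1, [v3, v2]] = [[-8, 4], [-16, 8]]

[[-8, 4], [-16, 8]]


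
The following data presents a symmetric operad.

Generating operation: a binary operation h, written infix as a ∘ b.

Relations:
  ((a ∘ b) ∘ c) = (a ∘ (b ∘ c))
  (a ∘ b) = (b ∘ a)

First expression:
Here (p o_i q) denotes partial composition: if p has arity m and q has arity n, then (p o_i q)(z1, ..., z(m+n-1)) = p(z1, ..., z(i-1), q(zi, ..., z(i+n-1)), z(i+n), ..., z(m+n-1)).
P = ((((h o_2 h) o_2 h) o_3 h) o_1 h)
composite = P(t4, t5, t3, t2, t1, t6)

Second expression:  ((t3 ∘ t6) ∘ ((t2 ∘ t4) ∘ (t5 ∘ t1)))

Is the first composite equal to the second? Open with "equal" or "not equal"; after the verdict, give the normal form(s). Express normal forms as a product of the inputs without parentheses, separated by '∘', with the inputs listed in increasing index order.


The first expression, normalized: t1 ∘ t2 ∘ t3 ∘ t4 ∘ t5 ∘ t6
The second expression, normalized: t1 ∘ t2 ∘ t3 ∘ t4 ∘ t5 ∘ t6
One common form — equal.

equal — both sides give t1 ∘ t2 ∘ t3 ∘ t4 ∘ t5 ∘ t6


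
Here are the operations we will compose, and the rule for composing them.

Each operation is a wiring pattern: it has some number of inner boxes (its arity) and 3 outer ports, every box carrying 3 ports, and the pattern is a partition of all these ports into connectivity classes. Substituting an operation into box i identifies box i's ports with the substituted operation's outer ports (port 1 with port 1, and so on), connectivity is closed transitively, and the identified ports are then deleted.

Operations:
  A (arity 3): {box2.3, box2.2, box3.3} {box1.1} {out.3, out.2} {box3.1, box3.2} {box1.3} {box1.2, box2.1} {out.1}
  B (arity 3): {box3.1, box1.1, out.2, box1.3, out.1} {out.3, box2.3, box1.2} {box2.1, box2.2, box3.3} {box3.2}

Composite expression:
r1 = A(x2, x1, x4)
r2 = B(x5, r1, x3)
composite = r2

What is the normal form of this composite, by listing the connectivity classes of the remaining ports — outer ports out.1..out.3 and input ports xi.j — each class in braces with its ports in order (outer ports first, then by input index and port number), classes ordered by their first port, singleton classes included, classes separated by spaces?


{out.1, out.2, x3.1, x5.1, x5.3} {out.3, x3.3, x5.2} {x1.1, x2.2} {x1.2, x1.3, x4.3} {x2.1} {x2.3} {x3.2} {x4.1, x4.2}

Treat the ports identified at B as solder joints: merge, then drop.
after A, the pattern on (x2, x1, x4) reads {out.1} {out.2, out.3} {x1.1, x2.2} {x1.2, x1.3, x4.3} {x2.1} {x2.3} {x4.1, x4.2} (out.j = its outer ports)
after B, the pattern on (x5, x2, x1, x4, x3) reads {out.1, out.2, x3.1, x5.1, x5.3} {out.3, x3.3, x5.2} {x1.1, x2.2} {x1.2, x1.3, x4.3} {x2.1} {x2.3} {x3.2} {x4.1, x4.2} (out.j = its outer ports)


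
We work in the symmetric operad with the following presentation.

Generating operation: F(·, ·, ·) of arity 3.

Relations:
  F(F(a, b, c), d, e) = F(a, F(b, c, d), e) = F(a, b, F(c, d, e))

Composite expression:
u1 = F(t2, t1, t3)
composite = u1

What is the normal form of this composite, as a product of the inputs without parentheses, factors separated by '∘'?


Every regrouping of F is equal, so read the t-inputs in written order.
F(t2, t1, t3) reduces to t2 ∘ t1 ∘ t3

t2 ∘ t1 ∘ t3


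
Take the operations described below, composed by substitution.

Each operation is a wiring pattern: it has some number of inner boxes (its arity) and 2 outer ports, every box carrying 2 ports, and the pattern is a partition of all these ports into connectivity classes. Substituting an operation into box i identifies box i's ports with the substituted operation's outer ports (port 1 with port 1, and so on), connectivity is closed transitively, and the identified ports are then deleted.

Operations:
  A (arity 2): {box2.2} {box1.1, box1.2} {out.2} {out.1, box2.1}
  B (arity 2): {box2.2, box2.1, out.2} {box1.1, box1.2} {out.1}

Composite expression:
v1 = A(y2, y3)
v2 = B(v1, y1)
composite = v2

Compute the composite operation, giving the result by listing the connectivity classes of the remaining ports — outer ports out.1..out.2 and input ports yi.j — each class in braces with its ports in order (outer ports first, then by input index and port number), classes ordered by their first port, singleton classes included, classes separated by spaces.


Connectivity passes through glued B-boundaries; trace each wire chain.
composing A on (y2, y3), with out.j its own outer ports: {out.1, y3.1} {out.2} {y2.1, y2.2} {y3.2}
composing B on (y2, y3, y1), with out.j its own outer ports: {out.1} {out.2, y1.1, y1.2} {y2.1, y2.2} {y3.1} {y3.2}

{out.1} {out.2, y1.1, y1.2} {y2.1, y2.2} {y3.1} {y3.2}


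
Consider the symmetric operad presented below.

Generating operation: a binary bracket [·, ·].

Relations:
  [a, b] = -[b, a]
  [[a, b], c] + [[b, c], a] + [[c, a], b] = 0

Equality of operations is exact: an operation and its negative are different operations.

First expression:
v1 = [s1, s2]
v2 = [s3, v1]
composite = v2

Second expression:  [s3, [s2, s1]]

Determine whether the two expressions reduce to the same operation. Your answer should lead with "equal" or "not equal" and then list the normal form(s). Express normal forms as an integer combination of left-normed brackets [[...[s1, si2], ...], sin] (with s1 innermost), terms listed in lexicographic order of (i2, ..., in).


not equal; the first gives -[[s1, s2], s3] and the second [[s1, s2], s3]

The first expression reduces to -[[s1, s2], s3]
The second expression reduces to [[s1, s2], s3]
The normal forms differ: not equal.


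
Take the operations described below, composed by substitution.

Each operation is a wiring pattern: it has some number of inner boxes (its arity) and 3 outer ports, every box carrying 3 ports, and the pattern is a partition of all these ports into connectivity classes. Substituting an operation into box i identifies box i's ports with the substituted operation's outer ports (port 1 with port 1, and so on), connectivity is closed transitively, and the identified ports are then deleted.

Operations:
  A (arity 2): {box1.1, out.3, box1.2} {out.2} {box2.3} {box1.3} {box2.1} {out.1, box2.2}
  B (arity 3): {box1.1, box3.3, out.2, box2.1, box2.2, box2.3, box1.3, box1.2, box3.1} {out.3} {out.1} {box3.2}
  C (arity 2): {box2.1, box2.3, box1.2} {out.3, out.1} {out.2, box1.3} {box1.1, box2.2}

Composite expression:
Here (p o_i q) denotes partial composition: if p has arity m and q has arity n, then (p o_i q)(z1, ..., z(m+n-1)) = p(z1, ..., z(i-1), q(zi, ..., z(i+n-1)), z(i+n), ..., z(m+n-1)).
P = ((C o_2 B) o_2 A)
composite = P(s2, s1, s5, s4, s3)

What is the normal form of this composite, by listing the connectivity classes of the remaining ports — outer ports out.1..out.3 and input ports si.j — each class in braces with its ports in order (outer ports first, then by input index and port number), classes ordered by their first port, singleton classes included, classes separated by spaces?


{out.1, out.3} {out.2, s2.3} {s1.1, s1.2, s2.1, s3.1, s3.3, s4.1, s4.2, s4.3, s5.2} {s1.3} {s2.2} {s3.2} {s5.1} {s5.3}


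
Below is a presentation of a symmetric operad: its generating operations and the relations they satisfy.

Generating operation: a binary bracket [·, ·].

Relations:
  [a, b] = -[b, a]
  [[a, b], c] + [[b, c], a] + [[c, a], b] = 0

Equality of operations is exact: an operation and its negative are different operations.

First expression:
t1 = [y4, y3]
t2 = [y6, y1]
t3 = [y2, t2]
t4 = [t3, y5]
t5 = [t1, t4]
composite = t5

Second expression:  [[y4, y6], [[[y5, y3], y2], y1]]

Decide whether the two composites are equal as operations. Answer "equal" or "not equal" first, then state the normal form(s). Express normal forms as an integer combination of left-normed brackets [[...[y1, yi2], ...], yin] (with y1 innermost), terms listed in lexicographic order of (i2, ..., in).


The first expression, normalized: [[[[[y1, y6], y2], y5], y3], y4] - [[[[[y1, y6], y2], y5], y4], y3]
The second expression, normalized: [[[[[y1, y2], y3], y5], y4], y6] - [[[[[y1, y2], y3], y5], y6], y4] - [[[[[y1, y2], y5], y3], y4], y6] + [[[[[y1, y2], y5], y3], y6], y4] - [[[[[y1, y3], y5], y2], y4], y6] + [[[[[y1, y3], y5], y2], y6], y4] + [[[[[y1, y5], y3], y2], y4], y6] - [[[[[y1, y5], y3], y2], y6], y4]
No match — not equal.

not equal; the first gives [[[[[y1, y6], y2], y5], y3], y4] - [[[[[y1, y6], y2], y5], y4], y3] and the second [[[[[y1, y2], y3], y5], y4], y6] - [[[[[y1, y2], y3], y5], y6], y4] - [[[[[y1, y2], y5], y3], y4], y6] + [[[[[y1, y2], y5], y3], y6], y4] - [[[[[y1, y3], y5], y2], y4], y6] + [[[[[y1, y3], y5], y2], y6], y4] + [[[[[y1, y5], y3], y2], y4], y6] - [[[[[y1, y5], y3], y2], y6], y4]


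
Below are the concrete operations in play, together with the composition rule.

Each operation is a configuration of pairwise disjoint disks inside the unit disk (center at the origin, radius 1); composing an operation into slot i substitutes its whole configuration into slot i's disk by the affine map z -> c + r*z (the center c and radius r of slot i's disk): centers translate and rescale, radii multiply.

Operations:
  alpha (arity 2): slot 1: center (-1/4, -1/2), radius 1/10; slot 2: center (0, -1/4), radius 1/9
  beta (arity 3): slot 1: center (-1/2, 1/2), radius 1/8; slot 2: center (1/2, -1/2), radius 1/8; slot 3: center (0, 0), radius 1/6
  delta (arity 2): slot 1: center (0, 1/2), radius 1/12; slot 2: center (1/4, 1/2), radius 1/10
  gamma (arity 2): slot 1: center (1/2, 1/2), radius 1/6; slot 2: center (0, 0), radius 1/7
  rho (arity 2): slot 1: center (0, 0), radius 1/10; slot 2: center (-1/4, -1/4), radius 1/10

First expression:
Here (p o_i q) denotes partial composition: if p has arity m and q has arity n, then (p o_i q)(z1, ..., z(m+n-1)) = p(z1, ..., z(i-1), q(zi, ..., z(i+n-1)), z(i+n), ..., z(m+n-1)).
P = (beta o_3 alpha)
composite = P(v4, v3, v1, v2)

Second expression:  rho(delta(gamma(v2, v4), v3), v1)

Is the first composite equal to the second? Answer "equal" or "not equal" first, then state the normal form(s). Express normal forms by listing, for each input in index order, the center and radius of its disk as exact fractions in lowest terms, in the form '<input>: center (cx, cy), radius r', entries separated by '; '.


The first expression, normalized: v1: center (-1/24, -1/12), radius 1/60; v2: center (0, -1/24), radius 1/54; v3: center (1/2, -1/2), radius 1/8; v4: center (-1/2, 1/2), radius 1/8
The second expression, normalized: v1: center (-1/4, -1/4), radius 1/10; v2: center (1/240, 13/240), radius 1/720; v3: center (1/40, 1/20), radius 1/100; v4: center (0, 1/20), radius 1/840
The forms do not match — not equal.

not equal: they reduce to v1: center (-1/24, -1/12), radius 1/60; v2: center (0, -1/24), radius 1/54; v3: center (1/2, -1/2), radius 1/8; v4: center (-1/2, 1/2), radius 1/8 and v1: center (-1/4, -1/4), radius 1/10; v2: center (1/240, 13/240), radius 1/720; v3: center (1/40, 1/20), radius 1/100; v4: center (0, 1/20), radius 1/840


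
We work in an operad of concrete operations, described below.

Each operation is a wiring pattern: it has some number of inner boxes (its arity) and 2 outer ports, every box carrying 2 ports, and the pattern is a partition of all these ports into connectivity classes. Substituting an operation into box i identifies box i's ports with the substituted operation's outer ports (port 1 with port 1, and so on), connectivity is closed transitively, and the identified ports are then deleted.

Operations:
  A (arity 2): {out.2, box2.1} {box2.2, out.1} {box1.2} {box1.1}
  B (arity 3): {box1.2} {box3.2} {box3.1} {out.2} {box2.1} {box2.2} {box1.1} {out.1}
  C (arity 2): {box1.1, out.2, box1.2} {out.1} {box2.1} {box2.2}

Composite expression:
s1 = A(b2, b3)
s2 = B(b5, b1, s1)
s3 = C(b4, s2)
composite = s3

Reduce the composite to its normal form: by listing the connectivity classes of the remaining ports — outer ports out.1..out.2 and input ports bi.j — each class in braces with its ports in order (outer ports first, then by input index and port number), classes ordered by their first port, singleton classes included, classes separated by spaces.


{out.1} {out.2, b4.1, b4.2} {b1.1} {b1.2} {b2.1} {b2.2} {b3.1} {b3.2} {b5.1} {b5.2}

Substituting into C glues patterns; closure does the rest.
through A, on inputs (b2, b3): {out.1, b3.2} {out.2, b3.1} {b2.1} {b2.2} (out.j = stage outer ports)
through B, on inputs (b5, b1, b2, b3): {out.1} {out.2} {b1.1} {b1.2} {b2.1} {b2.2} {b3.1} {b3.2} {b5.1} {b5.2} (out.j = stage outer ports)
through C, on inputs (b4, b5, b1, b2, b3): {out.1} {out.2, b4.1, b4.2} {b1.1} {b1.2} {b2.1} {b2.2} {b3.1} {b3.2} {b5.1} {b5.2} (out.j = stage outer ports)


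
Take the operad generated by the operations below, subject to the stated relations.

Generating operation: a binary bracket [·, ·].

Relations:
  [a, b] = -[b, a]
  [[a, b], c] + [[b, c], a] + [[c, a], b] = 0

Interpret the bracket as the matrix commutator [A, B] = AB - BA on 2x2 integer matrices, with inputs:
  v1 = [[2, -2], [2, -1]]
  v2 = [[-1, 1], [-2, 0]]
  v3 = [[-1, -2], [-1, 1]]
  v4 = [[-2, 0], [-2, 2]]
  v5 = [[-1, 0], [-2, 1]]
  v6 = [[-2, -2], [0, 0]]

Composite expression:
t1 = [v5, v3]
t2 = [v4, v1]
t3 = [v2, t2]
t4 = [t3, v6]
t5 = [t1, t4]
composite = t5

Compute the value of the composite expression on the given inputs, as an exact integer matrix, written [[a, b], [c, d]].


[[0, 288], [-144, 0]]

[v5, v3] = [[-4, 4], [2, 4]]
[v4, v1] = [[-4, 8], [2, 4]]
[v2, [v4, v1]] = [[18, 0], [18, -18]]
[[v2, [v4, v1]], v6] = [[36, -72], [-36, -36]]
[[v5, v3], [[v2, [v4, v1]], v6]] = [[0, 288], [-144, 0]]


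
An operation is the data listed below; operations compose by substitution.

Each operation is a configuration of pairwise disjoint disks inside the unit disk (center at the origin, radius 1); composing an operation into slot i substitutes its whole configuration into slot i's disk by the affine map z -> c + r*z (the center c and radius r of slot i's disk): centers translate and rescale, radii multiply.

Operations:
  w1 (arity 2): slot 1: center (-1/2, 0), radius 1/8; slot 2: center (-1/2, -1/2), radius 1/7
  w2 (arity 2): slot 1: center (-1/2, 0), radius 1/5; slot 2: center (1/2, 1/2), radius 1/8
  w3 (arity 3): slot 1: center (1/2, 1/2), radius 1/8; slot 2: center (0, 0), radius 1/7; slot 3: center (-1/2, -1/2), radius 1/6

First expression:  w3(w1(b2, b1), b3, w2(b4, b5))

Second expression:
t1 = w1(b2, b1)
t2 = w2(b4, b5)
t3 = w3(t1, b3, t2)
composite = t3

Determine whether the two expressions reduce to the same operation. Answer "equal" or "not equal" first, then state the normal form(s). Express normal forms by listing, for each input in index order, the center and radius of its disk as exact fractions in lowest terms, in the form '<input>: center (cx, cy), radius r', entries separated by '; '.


equal: each reduces to b1: center (7/16, 7/16), radius 1/56; b2: center (7/16, 1/2), radius 1/64; b3: center (0, 0), radius 1/7; b4: center (-7/12, -1/2), radius 1/30; b5: center (-5/12, -5/12), radius 1/48

The first composite normalizes to b1: center (7/16, 7/16), radius 1/56; b2: center (7/16, 1/2), radius 1/64; b3: center (0, 0), radius 1/7; b4: center (-7/12, -1/2), radius 1/30; b5: center (-5/12, -5/12), radius 1/48
The second composite normalizes to b1: center (7/16, 7/16), radius 1/56; b2: center (7/16, 1/2), radius 1/64; b3: center (0, 0), radius 1/7; b4: center (-7/12, -1/2), radius 1/30; b5: center (-5/12, -5/12), radius 1/48
One common form — equal.


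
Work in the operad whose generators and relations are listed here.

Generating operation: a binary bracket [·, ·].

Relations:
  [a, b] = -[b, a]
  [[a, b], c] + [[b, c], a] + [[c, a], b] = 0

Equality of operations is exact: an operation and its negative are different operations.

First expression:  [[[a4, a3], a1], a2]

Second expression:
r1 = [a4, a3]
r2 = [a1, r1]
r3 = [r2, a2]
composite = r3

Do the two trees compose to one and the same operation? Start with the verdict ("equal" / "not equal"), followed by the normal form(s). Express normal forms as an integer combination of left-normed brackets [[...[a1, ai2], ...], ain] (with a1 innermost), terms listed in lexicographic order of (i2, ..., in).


not equal — first [[[a1, a3], a4], a2] - [[[a1, a4], a3], a2], second -[[[a1, a3], a4], a2] + [[[a1, a4], a3], a2]

Reducing the first expression gives [[[a1, a3], a4], a2] - [[[a1, a4], a3], a2]
Reducing the second expression gives -[[[a1, a3], a4], a2] + [[[a1, a4], a3], a2]
Different reductions; not equal.


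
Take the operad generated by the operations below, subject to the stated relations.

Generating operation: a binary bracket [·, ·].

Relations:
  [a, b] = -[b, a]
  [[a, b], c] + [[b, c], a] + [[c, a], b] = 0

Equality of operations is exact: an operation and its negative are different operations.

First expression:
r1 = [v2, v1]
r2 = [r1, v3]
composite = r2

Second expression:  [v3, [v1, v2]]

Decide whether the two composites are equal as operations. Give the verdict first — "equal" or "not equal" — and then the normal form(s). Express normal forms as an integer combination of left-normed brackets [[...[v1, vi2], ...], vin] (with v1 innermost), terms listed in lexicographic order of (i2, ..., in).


equal: each reduces to -[[v1, v2], v3]

Normal form of the first expression: -[[v1, v2], v3]
Normal form of the second expression: -[[v1, v2], v3]
Both agree, so they are equal.


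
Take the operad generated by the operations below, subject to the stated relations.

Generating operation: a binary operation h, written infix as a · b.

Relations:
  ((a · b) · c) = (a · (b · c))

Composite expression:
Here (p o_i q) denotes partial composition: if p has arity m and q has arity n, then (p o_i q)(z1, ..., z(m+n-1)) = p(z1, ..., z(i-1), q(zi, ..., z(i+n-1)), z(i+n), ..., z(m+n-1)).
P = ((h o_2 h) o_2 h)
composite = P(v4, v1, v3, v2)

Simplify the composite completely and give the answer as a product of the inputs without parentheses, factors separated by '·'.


v4 · v1 · v3 · v2

Every regrouping of h is equal, so read the v-inputs in written order.
(v1 · v3) linearizes to v1 · v3
((v1 · v3) · v2) linearizes to v1 · v3 · v2
(v4 · ((v1 · v3) · v2)) linearizes to v4 · v1 · v3 · v2


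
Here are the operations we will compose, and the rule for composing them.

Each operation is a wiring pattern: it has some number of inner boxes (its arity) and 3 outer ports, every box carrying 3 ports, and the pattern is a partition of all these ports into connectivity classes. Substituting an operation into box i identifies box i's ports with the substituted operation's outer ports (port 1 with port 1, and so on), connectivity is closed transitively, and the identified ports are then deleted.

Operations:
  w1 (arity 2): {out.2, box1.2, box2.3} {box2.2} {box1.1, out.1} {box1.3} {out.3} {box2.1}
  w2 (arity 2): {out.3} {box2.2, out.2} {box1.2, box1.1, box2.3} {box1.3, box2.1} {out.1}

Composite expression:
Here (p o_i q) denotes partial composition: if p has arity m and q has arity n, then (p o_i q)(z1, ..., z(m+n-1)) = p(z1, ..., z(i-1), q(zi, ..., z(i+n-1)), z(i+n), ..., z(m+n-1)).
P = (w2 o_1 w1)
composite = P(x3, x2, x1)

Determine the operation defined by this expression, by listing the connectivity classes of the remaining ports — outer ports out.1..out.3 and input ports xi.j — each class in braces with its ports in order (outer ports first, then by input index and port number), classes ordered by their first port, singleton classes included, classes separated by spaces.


{out.1} {out.2, x1.2} {out.3} {x1.1} {x1.3, x2.3, x3.1, x3.2} {x2.1} {x2.2} {x3.3}

After gluing at w2, chains via deleted ports link the x-ports.
through w1, on inputs (x3, x2): {out.1, x3.1} {out.2, x2.3, x3.2} {out.3} {x2.1} {x2.2} {x3.3} (out.j = stage outer ports)
through w2, on inputs (x3, x2, x1): {out.1} {out.2, x1.2} {out.3} {x1.1} {x1.3, x2.3, x3.1, x3.2} {x2.1} {x2.2} {x3.3} (out.j = stage outer ports)


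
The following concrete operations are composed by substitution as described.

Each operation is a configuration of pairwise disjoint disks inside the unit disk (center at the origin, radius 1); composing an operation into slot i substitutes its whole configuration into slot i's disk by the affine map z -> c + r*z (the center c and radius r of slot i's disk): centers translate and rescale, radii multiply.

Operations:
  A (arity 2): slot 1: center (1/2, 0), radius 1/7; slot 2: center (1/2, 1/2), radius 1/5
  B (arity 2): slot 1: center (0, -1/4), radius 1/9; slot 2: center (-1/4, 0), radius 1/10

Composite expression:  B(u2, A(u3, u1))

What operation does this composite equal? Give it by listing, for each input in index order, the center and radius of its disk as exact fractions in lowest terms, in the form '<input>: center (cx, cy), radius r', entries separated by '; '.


u1: center (-1/5, 1/20), radius 1/50; u2: center (0, -1/4), radius 1/9; u3: center (-1/5, 0), radius 1/70

Affine substitution under B: radii multiply and u-centers shift.
u2 passes through 1 substitution, ending at center (0, -1/4), radius 1/9
u3 passes through 2 substitutions, ending at center (-1/5, 0), radius 1/70
u1 passes through 2 substitutions, ending at center (-1/5, 1/20), radius 1/50


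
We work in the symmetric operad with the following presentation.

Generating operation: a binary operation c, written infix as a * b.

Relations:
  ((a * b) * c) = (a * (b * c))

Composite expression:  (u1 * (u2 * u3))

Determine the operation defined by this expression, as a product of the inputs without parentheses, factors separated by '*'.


u1 * u2 * u3

The c-tree's shape is irrelevant; the u-reading-order decides.
(u2 * u3) reduces to u2 * u3
(u1 * (u2 * u3)) reduces to u1 * u2 * u3


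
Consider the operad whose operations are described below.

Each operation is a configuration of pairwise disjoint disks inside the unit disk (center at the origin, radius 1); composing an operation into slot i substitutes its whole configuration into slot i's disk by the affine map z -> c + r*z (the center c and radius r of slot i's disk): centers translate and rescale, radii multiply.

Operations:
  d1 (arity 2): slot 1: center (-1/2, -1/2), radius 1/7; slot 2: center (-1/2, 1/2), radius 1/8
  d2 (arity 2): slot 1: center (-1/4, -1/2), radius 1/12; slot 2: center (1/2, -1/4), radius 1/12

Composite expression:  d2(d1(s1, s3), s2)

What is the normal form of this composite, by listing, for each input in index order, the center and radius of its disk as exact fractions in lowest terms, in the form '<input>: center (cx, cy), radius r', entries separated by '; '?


s1: center (-7/24, -13/24), radius 1/84; s2: center (1/2, -1/4), radius 1/12; s3: center (-7/24, -11/24), radius 1/96

Each s-disk chains the slot maps above it in d2; radii multiply.
s1: after 2 affine steps, its disk has center (-7/24, -13/24), radius 1/84
s3: after 2 affine steps, its disk has center (-7/24, -11/24), radius 1/96
s2: after 1 affine step, its disk has center (1/2, -1/4), radius 1/12


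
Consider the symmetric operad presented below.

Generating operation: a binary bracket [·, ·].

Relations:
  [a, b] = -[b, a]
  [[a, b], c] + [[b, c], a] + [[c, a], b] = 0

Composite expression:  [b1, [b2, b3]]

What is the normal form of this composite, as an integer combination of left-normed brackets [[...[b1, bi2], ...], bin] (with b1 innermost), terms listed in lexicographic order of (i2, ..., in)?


[[b1, b2], b3] - [[b1, b3], b2]

A multilinear Lie element is pinned by b1-initial words (b1 innermost).
Composite bracket: [b1, [b2, b3]]
Under [a, b] = ab - ba we get 4 signed associative words (2^2 = 4).
Keep just the words that open with b1:
  the word b1b2b3 carries sign +1 and contributes +[[b1, b2], b3]
  the word b1b3b2 carries sign -1 and contributes -[[b1, b3], b2]


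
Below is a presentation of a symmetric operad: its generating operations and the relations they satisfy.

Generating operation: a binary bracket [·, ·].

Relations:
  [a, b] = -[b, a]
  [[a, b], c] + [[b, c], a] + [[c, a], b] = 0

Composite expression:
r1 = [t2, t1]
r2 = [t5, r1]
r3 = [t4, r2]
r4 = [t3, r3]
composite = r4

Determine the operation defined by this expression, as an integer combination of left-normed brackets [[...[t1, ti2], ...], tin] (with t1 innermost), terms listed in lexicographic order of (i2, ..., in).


Skip Jacobi rewriting: expand, keep t1-initial words, read off terms.
Composite bracket: [t3, [t4, [t5, [t2, t1]]]]
Under [a, b] = ab - ba we get 16 signed associative words (2^4 = 16).
The t1-initial words carry the normal form:
  from t1t2t5t4t3, sign +1: term +[[[[t1, t2], t5], t4], t3]

[[[[t1, t2], t5], t4], t3]


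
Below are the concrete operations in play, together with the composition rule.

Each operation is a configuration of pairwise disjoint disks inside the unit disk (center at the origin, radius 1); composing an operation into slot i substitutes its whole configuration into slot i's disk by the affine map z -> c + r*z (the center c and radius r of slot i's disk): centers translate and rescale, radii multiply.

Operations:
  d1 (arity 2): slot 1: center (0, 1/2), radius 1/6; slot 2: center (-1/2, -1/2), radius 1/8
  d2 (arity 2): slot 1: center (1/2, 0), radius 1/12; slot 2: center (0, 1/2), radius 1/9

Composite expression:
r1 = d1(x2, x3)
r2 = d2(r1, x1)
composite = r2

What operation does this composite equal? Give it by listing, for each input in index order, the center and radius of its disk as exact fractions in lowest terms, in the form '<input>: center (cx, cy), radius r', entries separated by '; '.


Affine substitution under d2: radii multiply and x-centers shift.
for x2, the 2-step affine chain lands on center (1/2, 1/24), radius 1/72
for x3, the 2-step affine chain lands on center (11/24, -1/24), radius 1/96
for x1, the 1-step affine chain lands on center (0, 1/2), radius 1/9

x1: center (0, 1/2), radius 1/9; x2: center (1/2, 1/24), radius 1/72; x3: center (11/24, -1/24), radius 1/96


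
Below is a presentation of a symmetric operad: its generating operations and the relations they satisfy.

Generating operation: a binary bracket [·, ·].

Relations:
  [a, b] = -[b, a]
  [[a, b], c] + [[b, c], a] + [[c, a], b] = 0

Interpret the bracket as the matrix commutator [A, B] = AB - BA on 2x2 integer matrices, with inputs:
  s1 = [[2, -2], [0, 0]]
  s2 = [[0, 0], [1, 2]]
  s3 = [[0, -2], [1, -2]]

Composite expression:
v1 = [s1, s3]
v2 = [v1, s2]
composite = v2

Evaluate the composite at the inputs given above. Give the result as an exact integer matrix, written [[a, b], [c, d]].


[s1, s3] = [[-2, 0], [-2, 2]]
[[s1, s3], s2] = [[0, 0], [8, 0]]

[[0, 0], [8, 0]]


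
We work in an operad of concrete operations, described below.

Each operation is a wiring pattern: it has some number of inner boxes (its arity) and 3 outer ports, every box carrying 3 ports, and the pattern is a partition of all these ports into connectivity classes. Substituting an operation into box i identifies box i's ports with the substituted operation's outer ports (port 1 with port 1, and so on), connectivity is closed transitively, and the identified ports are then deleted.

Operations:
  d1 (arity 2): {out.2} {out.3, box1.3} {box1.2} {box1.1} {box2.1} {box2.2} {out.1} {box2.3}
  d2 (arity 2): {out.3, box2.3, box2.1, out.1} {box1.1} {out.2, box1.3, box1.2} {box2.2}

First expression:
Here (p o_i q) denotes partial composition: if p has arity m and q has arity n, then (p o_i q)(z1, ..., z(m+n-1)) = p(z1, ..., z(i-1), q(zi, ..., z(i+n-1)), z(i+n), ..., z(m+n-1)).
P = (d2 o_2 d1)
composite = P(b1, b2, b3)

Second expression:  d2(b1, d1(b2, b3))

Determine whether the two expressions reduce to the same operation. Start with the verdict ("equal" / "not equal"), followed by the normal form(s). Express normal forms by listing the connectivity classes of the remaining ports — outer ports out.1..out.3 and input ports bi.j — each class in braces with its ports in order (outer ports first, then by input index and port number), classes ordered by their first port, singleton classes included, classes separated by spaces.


equal: each reduces to {out.1, out.3, b2.3} {out.2, b1.2, b1.3} {b1.1} {b2.1} {b2.2} {b3.1} {b3.2} {b3.3}

The first composite normalizes to {out.1, out.3, b2.3} {out.2, b1.2, b1.3} {b1.1} {b2.1} {b2.2} {b3.1} {b3.2} {b3.3}
The second composite normalizes to {out.1, out.3, b2.3} {out.2, b1.2, b1.3} {b1.1} {b2.1} {b2.2} {b3.1} {b3.2} {b3.3}
One common form — equal.


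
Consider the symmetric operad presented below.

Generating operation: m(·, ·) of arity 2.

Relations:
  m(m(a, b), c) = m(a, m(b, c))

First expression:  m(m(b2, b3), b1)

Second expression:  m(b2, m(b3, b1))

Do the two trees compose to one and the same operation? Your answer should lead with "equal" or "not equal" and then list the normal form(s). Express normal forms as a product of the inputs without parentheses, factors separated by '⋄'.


The first composite normalizes to b2 ⋄ b3 ⋄ b1
The second composite normalizes to b2 ⋄ b3 ⋄ b1
Same normal form: equal.

equal: each reduces to b2 ⋄ b3 ⋄ b1


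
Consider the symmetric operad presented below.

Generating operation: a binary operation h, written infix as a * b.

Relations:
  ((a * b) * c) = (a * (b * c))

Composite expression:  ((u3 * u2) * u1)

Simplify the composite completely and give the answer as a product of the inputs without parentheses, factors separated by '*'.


u3 * u2 * u1

Under associativity of h, the answer is the u's in reading order.
(u3 * u2) reduces to u3 * u2
((u3 * u2) * u1) reduces to u3 * u2 * u1


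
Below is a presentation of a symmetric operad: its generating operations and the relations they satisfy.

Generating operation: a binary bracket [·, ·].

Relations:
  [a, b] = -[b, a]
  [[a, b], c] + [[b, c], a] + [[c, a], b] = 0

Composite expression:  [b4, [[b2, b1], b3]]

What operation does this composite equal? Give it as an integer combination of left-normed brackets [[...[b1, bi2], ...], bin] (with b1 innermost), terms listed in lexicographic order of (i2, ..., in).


Left-normed coefficients sit on the b1-initial expansion words.
Composite bracket: [b4, [[b2, b1], b3]]
The bracket unfolds into 8 signed words via [a, b] = ab - ba (2^3 = 8).
Only words starting with b1 matter:
  b1b2b3b4 appears with sign +1, giving the term +[[[b1, b2], b3], b4]

[[[b1, b2], b3], b4]


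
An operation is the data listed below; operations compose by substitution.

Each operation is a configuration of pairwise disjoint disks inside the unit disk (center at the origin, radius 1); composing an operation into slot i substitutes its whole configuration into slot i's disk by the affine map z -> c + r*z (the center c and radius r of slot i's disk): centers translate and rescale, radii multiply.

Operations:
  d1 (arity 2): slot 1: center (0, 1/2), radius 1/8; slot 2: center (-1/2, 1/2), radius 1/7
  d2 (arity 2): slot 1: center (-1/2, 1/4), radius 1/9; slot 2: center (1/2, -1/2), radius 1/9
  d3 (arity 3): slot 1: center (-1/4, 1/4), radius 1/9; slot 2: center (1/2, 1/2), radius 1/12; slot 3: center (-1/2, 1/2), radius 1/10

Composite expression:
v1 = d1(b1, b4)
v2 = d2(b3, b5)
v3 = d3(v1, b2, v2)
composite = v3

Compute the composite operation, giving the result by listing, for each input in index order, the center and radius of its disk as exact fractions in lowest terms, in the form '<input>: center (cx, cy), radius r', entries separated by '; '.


b1: center (-1/4, 11/36), radius 1/72; b2: center (1/2, 1/2), radius 1/12; b3: center (-11/20, 21/40), radius 1/90; b4: center (-11/36, 11/36), radius 1/63; b5: center (-9/20, 9/20), radius 1/90

Nesting under d3 composes maps z -> c + r*z down each b-path.
b1 passes through 2 substitutions, ending at center (-1/4, 11/36), radius 1/72
b4 passes through 2 substitutions, ending at center (-11/36, 11/36), radius 1/63
b2 passes through 1 substitution, ending at center (1/2, 1/2), radius 1/12
b3 passes through 2 substitutions, ending at center (-11/20, 21/40), radius 1/90
b5 passes through 2 substitutions, ending at center (-9/20, 9/20), radius 1/90


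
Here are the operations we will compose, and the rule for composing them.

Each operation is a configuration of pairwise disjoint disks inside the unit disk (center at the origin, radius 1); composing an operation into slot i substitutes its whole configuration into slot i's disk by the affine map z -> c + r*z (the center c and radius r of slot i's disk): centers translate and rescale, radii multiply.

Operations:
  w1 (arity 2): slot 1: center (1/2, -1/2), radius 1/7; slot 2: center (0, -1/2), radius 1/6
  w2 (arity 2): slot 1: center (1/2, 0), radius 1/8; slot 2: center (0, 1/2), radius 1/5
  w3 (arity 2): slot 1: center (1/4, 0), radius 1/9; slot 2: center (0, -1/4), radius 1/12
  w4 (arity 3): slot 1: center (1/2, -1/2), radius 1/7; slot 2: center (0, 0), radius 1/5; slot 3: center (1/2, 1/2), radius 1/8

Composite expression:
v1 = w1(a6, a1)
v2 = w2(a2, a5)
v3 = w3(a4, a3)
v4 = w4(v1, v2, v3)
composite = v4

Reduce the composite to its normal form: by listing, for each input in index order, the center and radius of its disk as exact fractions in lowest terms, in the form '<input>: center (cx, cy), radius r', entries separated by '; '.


a1: center (1/2, -4/7), radius 1/42; a2: center (1/10, 0), radius 1/40; a3: center (1/2, 15/32), radius 1/96; a4: center (17/32, 1/2), radius 1/72; a5: center (0, 1/10), radius 1/25; a6: center (4/7, -4/7), radius 1/49

Only the slot chain above each a matters under w4; compose those maps.
a6 passes through 2 substitutions, ending at center (4/7, -4/7), radius 1/49
a1 passes through 2 substitutions, ending at center (1/2, -4/7), radius 1/42
a2 passes through 2 substitutions, ending at center (1/10, 0), radius 1/40
a5 passes through 2 substitutions, ending at center (0, 1/10), radius 1/25
a4 passes through 2 substitutions, ending at center (17/32, 1/2), radius 1/72
a3 passes through 2 substitutions, ending at center (1/2, 15/32), radius 1/96


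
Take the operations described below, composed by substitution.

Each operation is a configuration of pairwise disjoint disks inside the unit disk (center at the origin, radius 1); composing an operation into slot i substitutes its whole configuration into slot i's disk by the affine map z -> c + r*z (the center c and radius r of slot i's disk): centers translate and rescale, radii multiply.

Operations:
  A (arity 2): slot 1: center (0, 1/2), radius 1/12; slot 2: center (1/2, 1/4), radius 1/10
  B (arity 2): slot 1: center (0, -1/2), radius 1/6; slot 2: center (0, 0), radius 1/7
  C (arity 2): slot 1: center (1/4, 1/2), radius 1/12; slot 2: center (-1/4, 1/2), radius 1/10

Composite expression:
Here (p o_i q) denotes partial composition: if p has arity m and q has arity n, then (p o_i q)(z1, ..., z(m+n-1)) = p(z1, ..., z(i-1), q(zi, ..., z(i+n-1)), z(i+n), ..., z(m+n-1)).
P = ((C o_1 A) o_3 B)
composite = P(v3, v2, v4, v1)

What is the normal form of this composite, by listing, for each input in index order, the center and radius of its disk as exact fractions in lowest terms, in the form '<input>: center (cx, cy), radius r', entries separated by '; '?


v1: center (-1/4, 1/2), radius 1/70; v2: center (7/24, 25/48), radius 1/120; v3: center (1/4, 13/24), radius 1/144; v4: center (-1/4, 9/20), radius 1/60


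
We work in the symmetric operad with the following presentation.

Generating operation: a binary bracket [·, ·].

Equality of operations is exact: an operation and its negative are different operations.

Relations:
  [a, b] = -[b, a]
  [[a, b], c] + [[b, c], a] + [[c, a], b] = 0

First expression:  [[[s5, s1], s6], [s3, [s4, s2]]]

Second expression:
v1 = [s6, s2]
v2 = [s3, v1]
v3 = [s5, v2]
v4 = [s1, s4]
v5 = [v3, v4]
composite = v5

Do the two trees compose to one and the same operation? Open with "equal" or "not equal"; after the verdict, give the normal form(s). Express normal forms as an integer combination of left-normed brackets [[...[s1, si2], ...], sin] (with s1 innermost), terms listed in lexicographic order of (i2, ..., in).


not equal — first -[[[[[s1, s5], s6], s2], s4], s3] + [[[[[s1, s5], s6], s3], s2], s4] - [[[[[s1, s5], s6], s3], s4], s2] + [[[[[s1, s5], s6], s4], s2], s3], second [[[[[s1, s4], s2], s6], s3], s5] - [[[[[s1, s4], s3], s2], s6], s5] + [[[[[s1, s4], s3], s6], s2], s5] - [[[[[s1, s4], s5], s2], s6], s3] + [[[[[s1, s4], s5], s3], s2], s6] - [[[[[s1, s4], s5], s3], s6], s2] + [[[[[s1, s4], s5], s6], s2], s3] - [[[[[s1, s4], s6], s2], s3], s5]

Normal form of the first expression: -[[[[[s1, s5], s6], s2], s4], s3] + [[[[[s1, s5], s6], s3], s2], s4] - [[[[[s1, s5], s6], s3], s4], s2] + [[[[[s1, s5], s6], s4], s2], s3]
Normal form of the second expression: [[[[[s1, s4], s2], s6], s3], s5] - [[[[[s1, s4], s3], s2], s6], s5] + [[[[[s1, s4], s3], s6], s2], s5] - [[[[[s1, s4], s5], s2], s6], s3] + [[[[[s1, s4], s5], s3], s2], s6] - [[[[[s1, s4], s5], s3], s6], s2] + [[[[[s1, s4], s5], s6], s2], s3] - [[[[[s1, s4], s6], s2], s3], s5]
Distinct normal forms: not equal.
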